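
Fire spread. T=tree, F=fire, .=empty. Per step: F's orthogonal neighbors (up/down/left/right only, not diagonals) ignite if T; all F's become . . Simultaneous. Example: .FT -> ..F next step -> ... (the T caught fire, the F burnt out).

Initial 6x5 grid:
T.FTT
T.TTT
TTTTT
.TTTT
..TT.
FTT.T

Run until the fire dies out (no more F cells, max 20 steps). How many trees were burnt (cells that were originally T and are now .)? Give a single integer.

Answer: 20

Derivation:
Step 1: +3 fires, +2 burnt (F count now 3)
Step 2: +4 fires, +3 burnt (F count now 4)
Step 3: +5 fires, +4 burnt (F count now 5)
Step 4: +5 fires, +5 burnt (F count now 5)
Step 5: +2 fires, +5 burnt (F count now 2)
Step 6: +1 fires, +2 burnt (F count now 1)
Step 7: +0 fires, +1 burnt (F count now 0)
Fire out after step 7
Initially T: 21, now '.': 29
Total burnt (originally-T cells now '.'): 20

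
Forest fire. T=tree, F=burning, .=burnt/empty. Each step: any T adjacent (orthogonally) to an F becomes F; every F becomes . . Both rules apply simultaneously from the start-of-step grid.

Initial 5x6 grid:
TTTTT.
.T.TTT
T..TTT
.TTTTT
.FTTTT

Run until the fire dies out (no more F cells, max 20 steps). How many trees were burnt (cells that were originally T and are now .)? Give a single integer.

Answer: 21

Derivation:
Step 1: +2 fires, +1 burnt (F count now 2)
Step 2: +2 fires, +2 burnt (F count now 2)
Step 3: +2 fires, +2 burnt (F count now 2)
Step 4: +3 fires, +2 burnt (F count now 3)
Step 5: +3 fires, +3 burnt (F count now 3)
Step 6: +3 fires, +3 burnt (F count now 3)
Step 7: +3 fires, +3 burnt (F count now 3)
Step 8: +1 fires, +3 burnt (F count now 1)
Step 9: +2 fires, +1 burnt (F count now 2)
Step 10: +0 fires, +2 burnt (F count now 0)
Fire out after step 10
Initially T: 22, now '.': 29
Total burnt (originally-T cells now '.'): 21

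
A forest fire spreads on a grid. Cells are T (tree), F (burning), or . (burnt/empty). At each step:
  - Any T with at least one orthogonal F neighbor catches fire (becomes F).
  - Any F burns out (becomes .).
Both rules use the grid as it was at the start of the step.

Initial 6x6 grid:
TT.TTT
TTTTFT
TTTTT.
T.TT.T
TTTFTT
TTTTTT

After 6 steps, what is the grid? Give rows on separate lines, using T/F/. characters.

Step 1: 8 trees catch fire, 2 burn out
  TT.TFT
  TTTF.F
  TTTTF.
  T.TF.T
  TTF.FT
  TTTFTT
Step 2: 9 trees catch fire, 8 burn out
  TT.F.F
  TTF...
  TTTF..
  T.F..T
  TF...F
  TTF.FT
Step 3: 6 trees catch fire, 9 burn out
  TT....
  TF....
  TTF...
  T....F
  F.....
  TF...F
Step 4: 5 trees catch fire, 6 burn out
  TF....
  F.....
  TF....
  F.....
  ......
  F.....
Step 5: 2 trees catch fire, 5 burn out
  F.....
  ......
  F.....
  ......
  ......
  ......
Step 6: 0 trees catch fire, 2 burn out
  ......
  ......
  ......
  ......
  ......
  ......

......
......
......
......
......
......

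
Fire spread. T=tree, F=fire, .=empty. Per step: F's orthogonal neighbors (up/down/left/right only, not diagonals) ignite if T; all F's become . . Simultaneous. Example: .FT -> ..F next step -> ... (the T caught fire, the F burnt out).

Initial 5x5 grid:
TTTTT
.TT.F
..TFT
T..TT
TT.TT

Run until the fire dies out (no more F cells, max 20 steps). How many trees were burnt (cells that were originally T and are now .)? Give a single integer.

Answer: 13

Derivation:
Step 1: +4 fires, +2 burnt (F count now 4)
Step 2: +4 fires, +4 burnt (F count now 4)
Step 3: +3 fires, +4 burnt (F count now 3)
Step 4: +1 fires, +3 burnt (F count now 1)
Step 5: +1 fires, +1 burnt (F count now 1)
Step 6: +0 fires, +1 burnt (F count now 0)
Fire out after step 6
Initially T: 16, now '.': 22
Total burnt (originally-T cells now '.'): 13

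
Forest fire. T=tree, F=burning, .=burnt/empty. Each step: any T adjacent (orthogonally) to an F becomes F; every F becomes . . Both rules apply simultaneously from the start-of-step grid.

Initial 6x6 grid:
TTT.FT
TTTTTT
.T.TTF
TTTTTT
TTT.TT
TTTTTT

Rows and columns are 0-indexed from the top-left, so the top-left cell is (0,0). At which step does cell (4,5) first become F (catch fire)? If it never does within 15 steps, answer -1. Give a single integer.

Step 1: cell (4,5)='T' (+5 fires, +2 burnt)
Step 2: cell (4,5)='F' (+4 fires, +5 burnt)
  -> target ignites at step 2
Step 3: cell (4,5)='.' (+4 fires, +4 burnt)
Step 4: cell (4,5)='.' (+4 fires, +4 burnt)
Step 5: cell (4,5)='.' (+6 fires, +4 burnt)
Step 6: cell (4,5)='.' (+4 fires, +6 burnt)
Step 7: cell (4,5)='.' (+2 fires, +4 burnt)
Step 8: cell (4,5)='.' (+1 fires, +2 burnt)
Step 9: cell (4,5)='.' (+0 fires, +1 burnt)
  fire out at step 9

2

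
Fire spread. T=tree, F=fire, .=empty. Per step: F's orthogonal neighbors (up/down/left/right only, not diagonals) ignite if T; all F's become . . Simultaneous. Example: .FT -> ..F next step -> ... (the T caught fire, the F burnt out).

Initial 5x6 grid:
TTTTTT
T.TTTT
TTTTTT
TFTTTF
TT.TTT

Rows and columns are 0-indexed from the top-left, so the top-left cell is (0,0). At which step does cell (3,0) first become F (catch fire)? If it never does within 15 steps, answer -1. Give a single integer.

Step 1: cell (3,0)='F' (+7 fires, +2 burnt)
  -> target ignites at step 1
Step 2: cell (3,0)='.' (+7 fires, +7 burnt)
Step 3: cell (3,0)='.' (+6 fires, +7 burnt)
Step 4: cell (3,0)='.' (+4 fires, +6 burnt)
Step 5: cell (3,0)='.' (+2 fires, +4 burnt)
Step 6: cell (3,0)='.' (+0 fires, +2 burnt)
  fire out at step 6

1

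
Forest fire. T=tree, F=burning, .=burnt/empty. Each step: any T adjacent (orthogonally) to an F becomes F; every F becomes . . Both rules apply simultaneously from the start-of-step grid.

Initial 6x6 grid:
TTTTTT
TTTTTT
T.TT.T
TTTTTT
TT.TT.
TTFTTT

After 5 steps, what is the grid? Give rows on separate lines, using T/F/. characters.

Step 1: 2 trees catch fire, 1 burn out
  TTTTTT
  TTTTTT
  T.TT.T
  TTTTTT
  TT.TT.
  TF.FTT
Step 2: 4 trees catch fire, 2 burn out
  TTTTTT
  TTTTTT
  T.TT.T
  TTTTTT
  TF.FT.
  F...FT
Step 3: 5 trees catch fire, 4 burn out
  TTTTTT
  TTTTTT
  T.TT.T
  TFTFTT
  F...F.
  .....F
Step 4: 4 trees catch fire, 5 burn out
  TTTTTT
  TTTTTT
  T.TF.T
  F.F.FT
  ......
  ......
Step 5: 4 trees catch fire, 4 burn out
  TTTTTT
  TTTFTT
  F.F..T
  .....F
  ......
  ......

TTTTTT
TTTFTT
F.F..T
.....F
......
......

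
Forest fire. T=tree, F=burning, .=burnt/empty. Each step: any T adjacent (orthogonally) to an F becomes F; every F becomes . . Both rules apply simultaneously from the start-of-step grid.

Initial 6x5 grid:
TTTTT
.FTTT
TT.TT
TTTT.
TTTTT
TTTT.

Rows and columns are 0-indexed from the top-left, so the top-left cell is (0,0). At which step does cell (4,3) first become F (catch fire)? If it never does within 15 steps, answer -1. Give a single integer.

Step 1: cell (4,3)='T' (+3 fires, +1 burnt)
Step 2: cell (4,3)='T' (+5 fires, +3 burnt)
Step 3: cell (4,3)='T' (+6 fires, +5 burnt)
Step 4: cell (4,3)='T' (+6 fires, +6 burnt)
Step 5: cell (4,3)='F' (+3 fires, +6 burnt)
  -> target ignites at step 5
Step 6: cell (4,3)='.' (+2 fires, +3 burnt)
Step 7: cell (4,3)='.' (+0 fires, +2 burnt)
  fire out at step 7

5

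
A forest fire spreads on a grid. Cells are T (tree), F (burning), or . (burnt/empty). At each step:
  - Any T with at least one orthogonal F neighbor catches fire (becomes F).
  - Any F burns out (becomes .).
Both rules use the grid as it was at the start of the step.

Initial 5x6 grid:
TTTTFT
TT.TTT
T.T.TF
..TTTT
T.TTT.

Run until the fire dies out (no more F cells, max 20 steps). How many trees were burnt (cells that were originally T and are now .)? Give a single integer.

Step 1: +6 fires, +2 burnt (F count now 6)
Step 2: +3 fires, +6 burnt (F count now 3)
Step 3: +3 fires, +3 burnt (F count now 3)
Step 4: +4 fires, +3 burnt (F count now 4)
Step 5: +3 fires, +4 burnt (F count now 3)
Step 6: +1 fires, +3 burnt (F count now 1)
Step 7: +0 fires, +1 burnt (F count now 0)
Fire out after step 7
Initially T: 21, now '.': 29
Total burnt (originally-T cells now '.'): 20

Answer: 20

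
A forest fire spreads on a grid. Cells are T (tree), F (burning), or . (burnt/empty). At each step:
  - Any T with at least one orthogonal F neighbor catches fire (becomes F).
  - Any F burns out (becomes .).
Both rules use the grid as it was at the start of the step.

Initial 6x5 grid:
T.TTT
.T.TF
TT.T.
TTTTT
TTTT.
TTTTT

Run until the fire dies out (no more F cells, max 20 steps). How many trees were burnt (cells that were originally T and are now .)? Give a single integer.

Step 1: +2 fires, +1 burnt (F count now 2)
Step 2: +2 fires, +2 burnt (F count now 2)
Step 3: +2 fires, +2 burnt (F count now 2)
Step 4: +3 fires, +2 burnt (F count now 3)
Step 5: +3 fires, +3 burnt (F count now 3)
Step 6: +5 fires, +3 burnt (F count now 5)
Step 7: +4 fires, +5 burnt (F count now 4)
Step 8: +1 fires, +4 burnt (F count now 1)
Step 9: +0 fires, +1 burnt (F count now 0)
Fire out after step 9
Initially T: 23, now '.': 29
Total burnt (originally-T cells now '.'): 22

Answer: 22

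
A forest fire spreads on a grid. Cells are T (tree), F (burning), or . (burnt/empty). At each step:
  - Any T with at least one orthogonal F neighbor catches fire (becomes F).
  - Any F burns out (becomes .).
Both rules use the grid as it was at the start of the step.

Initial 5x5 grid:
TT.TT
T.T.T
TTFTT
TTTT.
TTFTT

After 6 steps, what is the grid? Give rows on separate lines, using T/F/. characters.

Step 1: 6 trees catch fire, 2 burn out
  TT.TT
  T.F.T
  TF.FT
  TTFT.
  TF.FT
Step 2: 6 trees catch fire, 6 burn out
  TT.TT
  T...T
  F...F
  TF.F.
  F...F
Step 3: 3 trees catch fire, 6 burn out
  TT.TT
  F...F
  .....
  F....
  .....
Step 4: 2 trees catch fire, 3 burn out
  FT.TF
  .....
  .....
  .....
  .....
Step 5: 2 trees catch fire, 2 burn out
  .F.F.
  .....
  .....
  .....
  .....
Step 6: 0 trees catch fire, 2 burn out
  .....
  .....
  .....
  .....
  .....

.....
.....
.....
.....
.....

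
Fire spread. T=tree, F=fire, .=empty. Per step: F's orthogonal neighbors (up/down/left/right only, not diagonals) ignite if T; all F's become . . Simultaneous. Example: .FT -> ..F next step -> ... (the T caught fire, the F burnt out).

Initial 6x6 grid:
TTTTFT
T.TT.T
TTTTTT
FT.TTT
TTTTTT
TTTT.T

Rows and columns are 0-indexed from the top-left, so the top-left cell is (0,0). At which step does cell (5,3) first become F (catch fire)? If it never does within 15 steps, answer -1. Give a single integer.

Step 1: cell (5,3)='T' (+5 fires, +2 burnt)
Step 2: cell (5,3)='T' (+7 fires, +5 burnt)
Step 3: cell (5,3)='T' (+8 fires, +7 burnt)
Step 4: cell (5,3)='T' (+5 fires, +8 burnt)
Step 5: cell (5,3)='F' (+4 fires, +5 burnt)
  -> target ignites at step 5
Step 6: cell (5,3)='.' (+1 fires, +4 burnt)
Step 7: cell (5,3)='.' (+0 fires, +1 burnt)
  fire out at step 7

5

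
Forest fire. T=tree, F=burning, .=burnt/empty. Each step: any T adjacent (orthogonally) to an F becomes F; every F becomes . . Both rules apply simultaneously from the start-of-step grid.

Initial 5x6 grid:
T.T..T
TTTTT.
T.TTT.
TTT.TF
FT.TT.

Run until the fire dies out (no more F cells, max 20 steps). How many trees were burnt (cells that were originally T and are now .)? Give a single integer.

Step 1: +3 fires, +2 burnt (F count now 3)
Step 2: +4 fires, +3 burnt (F count now 4)
Step 3: +5 fires, +4 burnt (F count now 5)
Step 4: +4 fires, +5 burnt (F count now 4)
Step 5: +1 fires, +4 burnt (F count now 1)
Step 6: +1 fires, +1 burnt (F count now 1)
Step 7: +0 fires, +1 burnt (F count now 0)
Fire out after step 7
Initially T: 19, now '.': 29
Total burnt (originally-T cells now '.'): 18

Answer: 18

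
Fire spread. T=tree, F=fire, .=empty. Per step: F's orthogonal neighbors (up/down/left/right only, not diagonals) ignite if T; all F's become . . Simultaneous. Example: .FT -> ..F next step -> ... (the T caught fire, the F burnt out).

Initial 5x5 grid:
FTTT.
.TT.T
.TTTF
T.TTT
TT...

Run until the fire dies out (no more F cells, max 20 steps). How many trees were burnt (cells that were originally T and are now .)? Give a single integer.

Answer: 12

Derivation:
Step 1: +4 fires, +2 burnt (F count now 4)
Step 2: +4 fires, +4 burnt (F count now 4)
Step 3: +4 fires, +4 burnt (F count now 4)
Step 4: +0 fires, +4 burnt (F count now 0)
Fire out after step 4
Initially T: 15, now '.': 22
Total burnt (originally-T cells now '.'): 12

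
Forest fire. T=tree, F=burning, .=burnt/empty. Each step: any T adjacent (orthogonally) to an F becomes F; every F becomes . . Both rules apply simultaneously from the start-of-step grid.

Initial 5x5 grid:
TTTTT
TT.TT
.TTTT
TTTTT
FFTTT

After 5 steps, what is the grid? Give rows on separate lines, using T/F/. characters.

Step 1: 3 trees catch fire, 2 burn out
  TTTTT
  TT.TT
  .TTTT
  FFTTT
  ..FTT
Step 2: 3 trees catch fire, 3 burn out
  TTTTT
  TT.TT
  .FTTT
  ..FTT
  ...FT
Step 3: 4 trees catch fire, 3 burn out
  TTTTT
  TF.TT
  ..FTT
  ...FT
  ....F
Step 4: 4 trees catch fire, 4 burn out
  TFTTT
  F..TT
  ...FT
  ....F
  .....
Step 5: 4 trees catch fire, 4 burn out
  F.FTT
  ...FT
  ....F
  .....
  .....

F.FTT
...FT
....F
.....
.....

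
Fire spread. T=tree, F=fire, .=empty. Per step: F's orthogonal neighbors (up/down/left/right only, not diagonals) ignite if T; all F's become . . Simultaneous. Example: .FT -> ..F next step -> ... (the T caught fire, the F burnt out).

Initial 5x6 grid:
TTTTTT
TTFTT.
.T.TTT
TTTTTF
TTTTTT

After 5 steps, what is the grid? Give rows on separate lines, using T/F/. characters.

Step 1: 6 trees catch fire, 2 burn out
  TTFTTT
  TF.FT.
  .T.TTF
  TTTTF.
  TTTTTF
Step 2: 9 trees catch fire, 6 burn out
  TF.FTT
  F...F.
  .F.FF.
  TTTF..
  TTTTF.
Step 3: 5 trees catch fire, 9 burn out
  F...FT
  ......
  ......
  TFF...
  TTTF..
Step 4: 4 trees catch fire, 5 burn out
  .....F
  ......
  ......
  F.....
  TFF...
Step 5: 1 trees catch fire, 4 burn out
  ......
  ......
  ......
  ......
  F.....

......
......
......
......
F.....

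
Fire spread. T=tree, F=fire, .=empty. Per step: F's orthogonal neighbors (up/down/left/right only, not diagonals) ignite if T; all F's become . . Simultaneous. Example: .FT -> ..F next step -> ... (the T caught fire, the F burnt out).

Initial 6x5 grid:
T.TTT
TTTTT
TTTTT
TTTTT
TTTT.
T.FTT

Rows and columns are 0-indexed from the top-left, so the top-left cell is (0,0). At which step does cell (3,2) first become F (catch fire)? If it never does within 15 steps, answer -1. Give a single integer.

Step 1: cell (3,2)='T' (+2 fires, +1 burnt)
Step 2: cell (3,2)='F' (+4 fires, +2 burnt)
  -> target ignites at step 2
Step 3: cell (3,2)='.' (+4 fires, +4 burnt)
Step 4: cell (3,2)='.' (+6 fires, +4 burnt)
Step 5: cell (3,2)='.' (+5 fires, +6 burnt)
Step 6: cell (3,2)='.' (+3 fires, +5 burnt)
Step 7: cell (3,2)='.' (+2 fires, +3 burnt)
Step 8: cell (3,2)='.' (+0 fires, +2 burnt)
  fire out at step 8

2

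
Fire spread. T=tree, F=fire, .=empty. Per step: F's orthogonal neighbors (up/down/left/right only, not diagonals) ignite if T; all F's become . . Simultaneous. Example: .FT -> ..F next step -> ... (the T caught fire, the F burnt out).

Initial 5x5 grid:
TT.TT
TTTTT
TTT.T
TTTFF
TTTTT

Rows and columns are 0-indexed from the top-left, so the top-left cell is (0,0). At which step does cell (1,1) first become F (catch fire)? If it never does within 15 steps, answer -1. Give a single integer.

Step 1: cell (1,1)='T' (+4 fires, +2 burnt)
Step 2: cell (1,1)='T' (+4 fires, +4 burnt)
Step 3: cell (1,1)='T' (+6 fires, +4 burnt)
Step 4: cell (1,1)='F' (+4 fires, +6 burnt)
  -> target ignites at step 4
Step 5: cell (1,1)='.' (+2 fires, +4 burnt)
Step 6: cell (1,1)='.' (+1 fires, +2 burnt)
Step 7: cell (1,1)='.' (+0 fires, +1 burnt)
  fire out at step 7

4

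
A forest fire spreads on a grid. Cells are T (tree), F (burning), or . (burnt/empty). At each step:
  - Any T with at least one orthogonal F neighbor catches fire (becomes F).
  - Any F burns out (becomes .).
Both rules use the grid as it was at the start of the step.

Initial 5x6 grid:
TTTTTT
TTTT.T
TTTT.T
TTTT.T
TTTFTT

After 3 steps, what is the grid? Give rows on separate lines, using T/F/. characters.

Step 1: 3 trees catch fire, 1 burn out
  TTTTTT
  TTTT.T
  TTTT.T
  TTTF.T
  TTF.FT
Step 2: 4 trees catch fire, 3 burn out
  TTTTTT
  TTTT.T
  TTTF.T
  TTF..T
  TF...F
Step 3: 5 trees catch fire, 4 burn out
  TTTTTT
  TTTF.T
  TTF..T
  TF...F
  F.....

TTTTTT
TTTF.T
TTF..T
TF...F
F.....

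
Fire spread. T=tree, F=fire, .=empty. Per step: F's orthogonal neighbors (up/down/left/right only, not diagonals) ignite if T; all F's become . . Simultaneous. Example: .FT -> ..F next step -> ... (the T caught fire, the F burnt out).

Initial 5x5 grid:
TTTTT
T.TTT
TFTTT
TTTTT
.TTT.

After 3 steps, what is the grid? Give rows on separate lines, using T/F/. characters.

Step 1: 3 trees catch fire, 1 burn out
  TTTTT
  T.TTT
  F.FTT
  TFTTT
  .TTT.
Step 2: 6 trees catch fire, 3 burn out
  TTTTT
  F.FTT
  ...FT
  F.FTT
  .FTT.
Step 3: 6 trees catch fire, 6 burn out
  FTFTT
  ...FT
  ....F
  ...FT
  ..FT.

FTFTT
...FT
....F
...FT
..FT.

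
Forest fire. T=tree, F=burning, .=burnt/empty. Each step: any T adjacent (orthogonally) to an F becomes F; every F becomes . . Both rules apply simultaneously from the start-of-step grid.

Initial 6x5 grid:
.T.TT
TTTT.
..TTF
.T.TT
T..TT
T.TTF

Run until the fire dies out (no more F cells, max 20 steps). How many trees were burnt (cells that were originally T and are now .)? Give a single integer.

Answer: 15

Derivation:
Step 1: +4 fires, +2 burnt (F count now 4)
Step 2: +5 fires, +4 burnt (F count now 5)
Step 3: +2 fires, +5 burnt (F count now 2)
Step 4: +2 fires, +2 burnt (F count now 2)
Step 5: +2 fires, +2 burnt (F count now 2)
Step 6: +0 fires, +2 burnt (F count now 0)
Fire out after step 6
Initially T: 18, now '.': 27
Total burnt (originally-T cells now '.'): 15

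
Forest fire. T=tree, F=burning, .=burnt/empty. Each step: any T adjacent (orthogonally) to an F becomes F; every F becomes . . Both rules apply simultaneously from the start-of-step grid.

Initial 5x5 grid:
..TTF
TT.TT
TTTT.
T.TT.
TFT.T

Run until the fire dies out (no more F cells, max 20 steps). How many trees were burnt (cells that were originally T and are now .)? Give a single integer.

Step 1: +4 fires, +2 burnt (F count now 4)
Step 2: +4 fires, +4 burnt (F count now 4)
Step 3: +4 fires, +4 burnt (F count now 4)
Step 4: +2 fires, +4 burnt (F count now 2)
Step 5: +1 fires, +2 burnt (F count now 1)
Step 6: +0 fires, +1 burnt (F count now 0)
Fire out after step 6
Initially T: 16, now '.': 24
Total burnt (originally-T cells now '.'): 15

Answer: 15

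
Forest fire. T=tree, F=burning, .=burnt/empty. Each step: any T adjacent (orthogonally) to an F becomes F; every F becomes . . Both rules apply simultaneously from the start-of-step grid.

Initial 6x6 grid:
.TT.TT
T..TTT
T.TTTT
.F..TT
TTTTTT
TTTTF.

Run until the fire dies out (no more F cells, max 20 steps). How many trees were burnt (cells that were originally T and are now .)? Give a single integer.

Step 1: +3 fires, +2 burnt (F count now 3)
Step 2: +7 fires, +3 burnt (F count now 7)
Step 3: +3 fires, +7 burnt (F count now 3)
Step 4: +3 fires, +3 burnt (F count now 3)
Step 5: +4 fires, +3 burnt (F count now 4)
Step 6: +1 fires, +4 burnt (F count now 1)
Step 7: +0 fires, +1 burnt (F count now 0)
Fire out after step 7
Initially T: 25, now '.': 32
Total burnt (originally-T cells now '.'): 21

Answer: 21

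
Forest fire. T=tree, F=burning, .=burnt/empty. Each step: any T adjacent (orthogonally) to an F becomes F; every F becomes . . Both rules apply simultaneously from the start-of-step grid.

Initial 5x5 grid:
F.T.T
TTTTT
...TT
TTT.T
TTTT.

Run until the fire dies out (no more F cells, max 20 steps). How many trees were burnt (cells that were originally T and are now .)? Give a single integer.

Step 1: +1 fires, +1 burnt (F count now 1)
Step 2: +1 fires, +1 burnt (F count now 1)
Step 3: +1 fires, +1 burnt (F count now 1)
Step 4: +2 fires, +1 burnt (F count now 2)
Step 5: +2 fires, +2 burnt (F count now 2)
Step 6: +2 fires, +2 burnt (F count now 2)
Step 7: +1 fires, +2 burnt (F count now 1)
Step 8: +0 fires, +1 burnt (F count now 0)
Fire out after step 8
Initially T: 17, now '.': 18
Total burnt (originally-T cells now '.'): 10

Answer: 10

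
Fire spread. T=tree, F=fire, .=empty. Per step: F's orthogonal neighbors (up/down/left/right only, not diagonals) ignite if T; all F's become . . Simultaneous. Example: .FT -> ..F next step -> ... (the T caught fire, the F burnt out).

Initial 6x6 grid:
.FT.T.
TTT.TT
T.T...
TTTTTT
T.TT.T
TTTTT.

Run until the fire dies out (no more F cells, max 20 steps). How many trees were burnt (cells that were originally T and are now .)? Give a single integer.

Answer: 21

Derivation:
Step 1: +2 fires, +1 burnt (F count now 2)
Step 2: +2 fires, +2 burnt (F count now 2)
Step 3: +2 fires, +2 burnt (F count now 2)
Step 4: +2 fires, +2 burnt (F count now 2)
Step 5: +4 fires, +2 burnt (F count now 4)
Step 6: +4 fires, +4 burnt (F count now 4)
Step 7: +3 fires, +4 burnt (F count now 3)
Step 8: +2 fires, +3 burnt (F count now 2)
Step 9: +0 fires, +2 burnt (F count now 0)
Fire out after step 9
Initially T: 24, now '.': 33
Total burnt (originally-T cells now '.'): 21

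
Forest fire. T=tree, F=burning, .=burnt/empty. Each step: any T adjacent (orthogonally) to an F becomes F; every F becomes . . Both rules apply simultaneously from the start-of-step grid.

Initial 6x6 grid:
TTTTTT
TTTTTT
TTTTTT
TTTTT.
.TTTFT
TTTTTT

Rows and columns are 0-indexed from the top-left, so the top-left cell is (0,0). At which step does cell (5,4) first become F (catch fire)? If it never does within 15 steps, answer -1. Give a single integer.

Step 1: cell (5,4)='F' (+4 fires, +1 burnt)
  -> target ignites at step 1
Step 2: cell (5,4)='.' (+5 fires, +4 burnt)
Step 3: cell (5,4)='.' (+6 fires, +5 burnt)
Step 4: cell (5,4)='.' (+6 fires, +6 burnt)
Step 5: cell (5,4)='.' (+6 fires, +6 burnt)
Step 6: cell (5,4)='.' (+3 fires, +6 burnt)
Step 7: cell (5,4)='.' (+2 fires, +3 burnt)
Step 8: cell (5,4)='.' (+1 fires, +2 burnt)
Step 9: cell (5,4)='.' (+0 fires, +1 burnt)
  fire out at step 9

1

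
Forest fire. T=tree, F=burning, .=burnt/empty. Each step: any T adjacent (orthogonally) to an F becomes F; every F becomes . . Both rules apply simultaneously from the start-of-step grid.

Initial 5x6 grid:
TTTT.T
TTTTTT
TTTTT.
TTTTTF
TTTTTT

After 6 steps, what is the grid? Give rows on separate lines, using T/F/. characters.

Step 1: 2 trees catch fire, 1 burn out
  TTTT.T
  TTTTTT
  TTTTT.
  TTTTF.
  TTTTTF
Step 2: 3 trees catch fire, 2 burn out
  TTTT.T
  TTTTTT
  TTTTF.
  TTTF..
  TTTTF.
Step 3: 4 trees catch fire, 3 burn out
  TTTT.T
  TTTTFT
  TTTF..
  TTF...
  TTTF..
Step 4: 5 trees catch fire, 4 burn out
  TTTT.T
  TTTF.F
  TTF...
  TF....
  TTF...
Step 5: 6 trees catch fire, 5 burn out
  TTTF.F
  TTF...
  TF....
  F.....
  TF....
Step 6: 4 trees catch fire, 6 burn out
  TTF...
  TF....
  F.....
  ......
  F.....

TTF...
TF....
F.....
......
F.....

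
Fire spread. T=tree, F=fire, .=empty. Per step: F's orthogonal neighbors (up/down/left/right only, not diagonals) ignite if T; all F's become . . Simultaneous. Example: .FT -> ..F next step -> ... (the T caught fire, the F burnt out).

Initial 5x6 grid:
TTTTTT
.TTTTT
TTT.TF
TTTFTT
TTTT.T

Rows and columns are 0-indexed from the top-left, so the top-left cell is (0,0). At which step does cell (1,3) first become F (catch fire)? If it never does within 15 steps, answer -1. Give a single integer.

Step 1: cell (1,3)='T' (+6 fires, +2 burnt)
Step 2: cell (1,3)='T' (+6 fires, +6 burnt)
Step 3: cell (1,3)='F' (+6 fires, +6 burnt)
  -> target ignites at step 3
Step 4: cell (1,3)='.' (+5 fires, +6 burnt)
Step 5: cell (1,3)='.' (+1 fires, +5 burnt)
Step 6: cell (1,3)='.' (+1 fires, +1 burnt)
Step 7: cell (1,3)='.' (+0 fires, +1 burnt)
  fire out at step 7

3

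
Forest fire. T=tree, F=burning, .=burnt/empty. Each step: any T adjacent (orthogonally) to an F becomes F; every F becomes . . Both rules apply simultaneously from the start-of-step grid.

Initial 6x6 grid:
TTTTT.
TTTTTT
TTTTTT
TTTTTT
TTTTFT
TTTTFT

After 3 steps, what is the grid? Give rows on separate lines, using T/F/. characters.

Step 1: 5 trees catch fire, 2 burn out
  TTTTT.
  TTTTTT
  TTTTTT
  TTTTFT
  TTTF.F
  TTTF.F
Step 2: 5 trees catch fire, 5 burn out
  TTTTT.
  TTTTTT
  TTTTFT
  TTTF.F
  TTF...
  TTF...
Step 3: 6 trees catch fire, 5 burn out
  TTTTT.
  TTTTFT
  TTTF.F
  TTF...
  TF....
  TF....

TTTTT.
TTTTFT
TTTF.F
TTF...
TF....
TF....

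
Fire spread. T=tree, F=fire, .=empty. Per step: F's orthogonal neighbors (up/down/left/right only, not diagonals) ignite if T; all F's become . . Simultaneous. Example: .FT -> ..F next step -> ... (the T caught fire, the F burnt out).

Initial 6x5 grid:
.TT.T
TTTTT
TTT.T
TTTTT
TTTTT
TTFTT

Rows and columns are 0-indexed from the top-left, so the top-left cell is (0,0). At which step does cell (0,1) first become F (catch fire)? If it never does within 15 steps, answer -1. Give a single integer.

Step 1: cell (0,1)='T' (+3 fires, +1 burnt)
Step 2: cell (0,1)='T' (+5 fires, +3 burnt)
Step 3: cell (0,1)='T' (+5 fires, +5 burnt)
Step 4: cell (0,1)='T' (+4 fires, +5 burnt)
Step 5: cell (0,1)='T' (+5 fires, +4 burnt)
Step 6: cell (0,1)='F' (+3 fires, +5 burnt)
  -> target ignites at step 6
Step 7: cell (0,1)='.' (+1 fires, +3 burnt)
Step 8: cell (0,1)='.' (+0 fires, +1 burnt)
  fire out at step 8

6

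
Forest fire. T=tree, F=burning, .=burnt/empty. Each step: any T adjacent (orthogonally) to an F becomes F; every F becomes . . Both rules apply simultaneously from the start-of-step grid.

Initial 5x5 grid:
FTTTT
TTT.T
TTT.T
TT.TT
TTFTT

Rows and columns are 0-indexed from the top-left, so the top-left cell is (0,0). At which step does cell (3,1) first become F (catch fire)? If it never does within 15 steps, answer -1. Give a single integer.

Step 1: cell (3,1)='T' (+4 fires, +2 burnt)
Step 2: cell (3,1)='F' (+7 fires, +4 burnt)
  -> target ignites at step 2
Step 3: cell (3,1)='.' (+5 fires, +7 burnt)
Step 4: cell (3,1)='.' (+3 fires, +5 burnt)
Step 5: cell (3,1)='.' (+1 fires, +3 burnt)
Step 6: cell (3,1)='.' (+0 fires, +1 burnt)
  fire out at step 6

2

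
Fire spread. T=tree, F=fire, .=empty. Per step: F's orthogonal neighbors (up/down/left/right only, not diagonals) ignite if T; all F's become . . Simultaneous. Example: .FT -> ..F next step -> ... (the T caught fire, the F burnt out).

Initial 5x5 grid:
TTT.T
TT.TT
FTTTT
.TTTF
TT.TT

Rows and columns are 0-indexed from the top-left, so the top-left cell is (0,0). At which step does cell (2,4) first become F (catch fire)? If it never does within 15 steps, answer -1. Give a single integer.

Step 1: cell (2,4)='F' (+5 fires, +2 burnt)
  -> target ignites at step 1
Step 2: cell (2,4)='.' (+8 fires, +5 burnt)
Step 3: cell (2,4)='.' (+4 fires, +8 burnt)
Step 4: cell (2,4)='.' (+2 fires, +4 burnt)
Step 5: cell (2,4)='.' (+0 fires, +2 burnt)
  fire out at step 5

1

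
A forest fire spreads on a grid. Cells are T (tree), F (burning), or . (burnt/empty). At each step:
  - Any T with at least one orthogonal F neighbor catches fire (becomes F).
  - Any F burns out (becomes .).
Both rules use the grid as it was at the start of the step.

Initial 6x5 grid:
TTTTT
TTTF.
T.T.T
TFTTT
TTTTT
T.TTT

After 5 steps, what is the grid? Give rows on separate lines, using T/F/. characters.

Step 1: 5 trees catch fire, 2 burn out
  TTTFT
  TTF..
  T.T.T
  F.FTT
  TFTTT
  T.TTT
Step 2: 8 trees catch fire, 5 burn out
  TTF.F
  TF...
  F.F.T
  ...FT
  F.FTT
  T.TTT
Step 3: 6 trees catch fire, 8 burn out
  TF...
  F....
  ....T
  ....F
  ...FT
  F.FTT
Step 4: 4 trees catch fire, 6 burn out
  F....
  .....
  ....F
  .....
  ....F
  ...FT
Step 5: 1 trees catch fire, 4 burn out
  .....
  .....
  .....
  .....
  .....
  ....F

.....
.....
.....
.....
.....
....F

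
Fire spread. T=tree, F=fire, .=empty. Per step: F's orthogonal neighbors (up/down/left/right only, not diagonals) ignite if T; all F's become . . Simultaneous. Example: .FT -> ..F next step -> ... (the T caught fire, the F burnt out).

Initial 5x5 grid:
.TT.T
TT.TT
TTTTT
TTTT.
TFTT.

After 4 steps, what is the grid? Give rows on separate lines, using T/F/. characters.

Step 1: 3 trees catch fire, 1 burn out
  .TT.T
  TT.TT
  TTTTT
  TFTT.
  F.FT.
Step 2: 4 trees catch fire, 3 burn out
  .TT.T
  TT.TT
  TFTTT
  F.FT.
  ...F.
Step 3: 4 trees catch fire, 4 burn out
  .TT.T
  TF.TT
  F.FTT
  ...F.
  .....
Step 4: 3 trees catch fire, 4 burn out
  .FT.T
  F..TT
  ...FT
  .....
  .....

.FT.T
F..TT
...FT
.....
.....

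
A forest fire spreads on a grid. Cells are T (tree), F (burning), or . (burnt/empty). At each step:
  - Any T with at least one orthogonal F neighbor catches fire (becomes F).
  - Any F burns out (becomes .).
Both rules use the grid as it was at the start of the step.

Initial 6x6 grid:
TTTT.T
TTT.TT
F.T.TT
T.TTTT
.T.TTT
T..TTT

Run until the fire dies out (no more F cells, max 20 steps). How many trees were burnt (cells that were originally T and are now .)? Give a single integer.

Answer: 24

Derivation:
Step 1: +2 fires, +1 burnt (F count now 2)
Step 2: +2 fires, +2 burnt (F count now 2)
Step 3: +2 fires, +2 burnt (F count now 2)
Step 4: +2 fires, +2 burnt (F count now 2)
Step 5: +2 fires, +2 burnt (F count now 2)
Step 6: +1 fires, +2 burnt (F count now 1)
Step 7: +2 fires, +1 burnt (F count now 2)
Step 8: +4 fires, +2 burnt (F count now 4)
Step 9: +4 fires, +4 burnt (F count now 4)
Step 10: +2 fires, +4 burnt (F count now 2)
Step 11: +1 fires, +2 burnt (F count now 1)
Step 12: +0 fires, +1 burnt (F count now 0)
Fire out after step 12
Initially T: 26, now '.': 34
Total burnt (originally-T cells now '.'): 24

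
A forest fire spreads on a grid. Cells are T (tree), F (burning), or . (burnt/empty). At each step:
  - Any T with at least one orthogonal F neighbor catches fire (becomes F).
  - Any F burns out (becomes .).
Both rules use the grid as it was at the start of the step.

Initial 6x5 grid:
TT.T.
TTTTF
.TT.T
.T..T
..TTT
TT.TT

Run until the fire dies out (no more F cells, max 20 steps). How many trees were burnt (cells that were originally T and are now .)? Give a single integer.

Answer: 17

Derivation:
Step 1: +2 fires, +1 burnt (F count now 2)
Step 2: +3 fires, +2 burnt (F count now 3)
Step 3: +3 fires, +3 burnt (F count now 3)
Step 4: +5 fires, +3 burnt (F count now 5)
Step 5: +4 fires, +5 burnt (F count now 4)
Step 6: +0 fires, +4 burnt (F count now 0)
Fire out after step 6
Initially T: 19, now '.': 28
Total burnt (originally-T cells now '.'): 17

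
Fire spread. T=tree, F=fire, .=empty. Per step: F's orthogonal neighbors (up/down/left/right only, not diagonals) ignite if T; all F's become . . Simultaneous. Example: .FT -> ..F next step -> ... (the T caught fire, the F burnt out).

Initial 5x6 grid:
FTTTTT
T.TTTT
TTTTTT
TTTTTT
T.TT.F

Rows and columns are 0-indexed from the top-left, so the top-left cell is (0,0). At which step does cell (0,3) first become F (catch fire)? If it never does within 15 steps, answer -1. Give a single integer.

Step 1: cell (0,3)='T' (+3 fires, +2 burnt)
Step 2: cell (0,3)='T' (+4 fires, +3 burnt)
Step 3: cell (0,3)='F' (+7 fires, +4 burnt)
  -> target ignites at step 3
Step 4: cell (0,3)='.' (+10 fires, +7 burnt)
Step 5: cell (0,3)='.' (+1 fires, +10 burnt)
Step 6: cell (0,3)='.' (+0 fires, +1 burnt)
  fire out at step 6

3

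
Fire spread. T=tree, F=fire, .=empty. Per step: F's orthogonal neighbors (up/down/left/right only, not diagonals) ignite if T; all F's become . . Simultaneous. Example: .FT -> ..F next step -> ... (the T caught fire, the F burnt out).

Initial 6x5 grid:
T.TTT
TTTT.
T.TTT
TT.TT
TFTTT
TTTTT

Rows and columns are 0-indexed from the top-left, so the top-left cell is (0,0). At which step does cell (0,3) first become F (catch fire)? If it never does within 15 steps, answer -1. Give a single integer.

Step 1: cell (0,3)='T' (+4 fires, +1 burnt)
Step 2: cell (0,3)='T' (+4 fires, +4 burnt)
Step 3: cell (0,3)='T' (+4 fires, +4 burnt)
Step 4: cell (0,3)='T' (+4 fires, +4 burnt)
Step 5: cell (0,3)='T' (+5 fires, +4 burnt)
Step 6: cell (0,3)='F' (+2 fires, +5 burnt)
  -> target ignites at step 6
Step 7: cell (0,3)='.' (+2 fires, +2 burnt)
Step 8: cell (0,3)='.' (+0 fires, +2 burnt)
  fire out at step 8

6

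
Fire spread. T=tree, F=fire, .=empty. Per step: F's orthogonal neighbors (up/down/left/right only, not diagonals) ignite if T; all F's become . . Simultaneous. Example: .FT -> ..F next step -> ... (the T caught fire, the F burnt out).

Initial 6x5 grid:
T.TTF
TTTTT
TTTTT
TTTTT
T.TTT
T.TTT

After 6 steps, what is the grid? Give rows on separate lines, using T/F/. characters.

Step 1: 2 trees catch fire, 1 burn out
  T.TF.
  TTTTF
  TTTTT
  TTTTT
  T.TTT
  T.TTT
Step 2: 3 trees catch fire, 2 burn out
  T.F..
  TTTF.
  TTTTF
  TTTTT
  T.TTT
  T.TTT
Step 3: 3 trees catch fire, 3 burn out
  T....
  TTF..
  TTTF.
  TTTTF
  T.TTT
  T.TTT
Step 4: 4 trees catch fire, 3 burn out
  T....
  TF...
  TTF..
  TTTF.
  T.TTF
  T.TTT
Step 5: 5 trees catch fire, 4 burn out
  T....
  F....
  TF...
  TTF..
  T.TF.
  T.TTF
Step 6: 5 trees catch fire, 5 burn out
  F....
  .....
  F....
  TF...
  T.F..
  T.TF.

F....
.....
F....
TF...
T.F..
T.TF.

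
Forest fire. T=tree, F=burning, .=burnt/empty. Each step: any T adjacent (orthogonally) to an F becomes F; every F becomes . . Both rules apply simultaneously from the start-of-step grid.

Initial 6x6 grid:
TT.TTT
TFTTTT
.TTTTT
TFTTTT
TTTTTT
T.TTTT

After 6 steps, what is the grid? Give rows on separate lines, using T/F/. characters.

Step 1: 7 trees catch fire, 2 burn out
  TF.TTT
  F.FTTT
  .FTTTT
  F.FTTT
  TFTTTT
  T.TTTT
Step 2: 6 trees catch fire, 7 burn out
  F..TTT
  ...FTT
  ..FTTT
  ...FTT
  F.FTTT
  T.TTTT
Step 3: 7 trees catch fire, 6 burn out
  ...FTT
  ....FT
  ...FTT
  ....FT
  ...FTT
  F.FTTT
Step 4: 6 trees catch fire, 7 burn out
  ....FT
  .....F
  ....FT
  .....F
  ....FT
  ...FTT
Step 5: 4 trees catch fire, 6 burn out
  .....F
  ......
  .....F
  ......
  .....F
  ....FT
Step 6: 1 trees catch fire, 4 burn out
  ......
  ......
  ......
  ......
  ......
  .....F

......
......
......
......
......
.....F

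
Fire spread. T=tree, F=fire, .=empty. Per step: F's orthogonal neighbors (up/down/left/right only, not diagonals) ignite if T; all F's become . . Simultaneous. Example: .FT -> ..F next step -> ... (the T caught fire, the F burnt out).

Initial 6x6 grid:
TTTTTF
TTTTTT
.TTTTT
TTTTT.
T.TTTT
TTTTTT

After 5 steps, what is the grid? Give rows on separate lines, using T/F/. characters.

Step 1: 2 trees catch fire, 1 burn out
  TTTTF.
  TTTTTF
  .TTTTT
  TTTTT.
  T.TTTT
  TTTTTT
Step 2: 3 trees catch fire, 2 burn out
  TTTF..
  TTTTF.
  .TTTTF
  TTTTT.
  T.TTTT
  TTTTTT
Step 3: 3 trees catch fire, 3 burn out
  TTF...
  TTTF..
  .TTTF.
  TTTTT.
  T.TTTT
  TTTTTT
Step 4: 4 trees catch fire, 3 burn out
  TF....
  TTF...
  .TTF..
  TTTTF.
  T.TTTT
  TTTTTT
Step 5: 5 trees catch fire, 4 burn out
  F.....
  TF....
  .TF...
  TTTF..
  T.TTFT
  TTTTTT

F.....
TF....
.TF...
TTTF..
T.TTFT
TTTTTT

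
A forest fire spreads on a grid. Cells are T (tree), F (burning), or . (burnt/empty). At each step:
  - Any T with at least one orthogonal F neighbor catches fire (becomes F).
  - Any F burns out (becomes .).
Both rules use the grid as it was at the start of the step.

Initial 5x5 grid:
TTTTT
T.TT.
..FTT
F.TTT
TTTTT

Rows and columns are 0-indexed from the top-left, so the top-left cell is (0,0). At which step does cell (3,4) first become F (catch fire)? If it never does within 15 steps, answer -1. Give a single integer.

Step 1: cell (3,4)='T' (+4 fires, +2 burnt)
Step 2: cell (3,4)='T' (+6 fires, +4 burnt)
Step 3: cell (3,4)='F' (+4 fires, +6 burnt)
  -> target ignites at step 3
Step 4: cell (3,4)='.' (+3 fires, +4 burnt)
Step 5: cell (3,4)='.' (+1 fires, +3 burnt)
Step 6: cell (3,4)='.' (+0 fires, +1 burnt)
  fire out at step 6

3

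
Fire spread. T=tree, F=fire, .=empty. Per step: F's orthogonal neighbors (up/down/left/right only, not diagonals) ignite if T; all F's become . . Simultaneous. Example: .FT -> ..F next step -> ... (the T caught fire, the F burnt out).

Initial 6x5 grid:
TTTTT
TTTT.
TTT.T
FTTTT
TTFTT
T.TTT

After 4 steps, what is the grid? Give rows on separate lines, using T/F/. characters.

Step 1: 7 trees catch fire, 2 burn out
  TTTTT
  TTTT.
  FTT.T
  .FFTT
  FF.FT
  T.FTT
Step 2: 7 trees catch fire, 7 burn out
  TTTTT
  FTTT.
  .FF.T
  ...FT
  ....F
  F..FT
Step 3: 5 trees catch fire, 7 burn out
  FTTTT
  .FFT.
  ....T
  ....F
  .....
  ....F
Step 4: 4 trees catch fire, 5 burn out
  .FFTT
  ...F.
  ....F
  .....
  .....
  .....

.FFTT
...F.
....F
.....
.....
.....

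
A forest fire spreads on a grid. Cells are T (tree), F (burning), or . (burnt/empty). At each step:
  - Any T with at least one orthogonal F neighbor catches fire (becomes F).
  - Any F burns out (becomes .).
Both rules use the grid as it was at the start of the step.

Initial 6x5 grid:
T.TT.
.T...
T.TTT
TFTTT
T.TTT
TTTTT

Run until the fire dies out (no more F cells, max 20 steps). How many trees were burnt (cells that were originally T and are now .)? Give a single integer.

Answer: 17

Derivation:
Step 1: +2 fires, +1 burnt (F count now 2)
Step 2: +5 fires, +2 burnt (F count now 5)
Step 3: +5 fires, +5 burnt (F count now 5)
Step 4: +4 fires, +5 burnt (F count now 4)
Step 5: +1 fires, +4 burnt (F count now 1)
Step 6: +0 fires, +1 burnt (F count now 0)
Fire out after step 6
Initially T: 21, now '.': 26
Total burnt (originally-T cells now '.'): 17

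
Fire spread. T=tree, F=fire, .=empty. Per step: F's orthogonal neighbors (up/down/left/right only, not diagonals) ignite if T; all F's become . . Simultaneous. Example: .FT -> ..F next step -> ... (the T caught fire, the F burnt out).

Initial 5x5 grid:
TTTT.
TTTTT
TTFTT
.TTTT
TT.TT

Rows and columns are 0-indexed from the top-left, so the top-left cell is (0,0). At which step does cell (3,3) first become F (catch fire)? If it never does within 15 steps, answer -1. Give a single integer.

Step 1: cell (3,3)='T' (+4 fires, +1 burnt)
Step 2: cell (3,3)='F' (+7 fires, +4 burnt)
  -> target ignites at step 2
Step 3: cell (3,3)='.' (+7 fires, +7 burnt)
Step 4: cell (3,3)='.' (+3 fires, +7 burnt)
Step 5: cell (3,3)='.' (+0 fires, +3 burnt)
  fire out at step 5

2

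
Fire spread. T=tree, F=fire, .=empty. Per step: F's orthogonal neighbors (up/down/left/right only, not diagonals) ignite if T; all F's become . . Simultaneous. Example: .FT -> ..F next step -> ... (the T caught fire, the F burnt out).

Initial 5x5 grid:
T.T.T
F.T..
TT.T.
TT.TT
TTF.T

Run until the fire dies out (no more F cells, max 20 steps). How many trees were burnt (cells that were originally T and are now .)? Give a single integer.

Step 1: +3 fires, +2 burnt (F count now 3)
Step 2: +4 fires, +3 burnt (F count now 4)
Step 3: +0 fires, +4 burnt (F count now 0)
Fire out after step 3
Initially T: 14, now '.': 18
Total burnt (originally-T cells now '.'): 7

Answer: 7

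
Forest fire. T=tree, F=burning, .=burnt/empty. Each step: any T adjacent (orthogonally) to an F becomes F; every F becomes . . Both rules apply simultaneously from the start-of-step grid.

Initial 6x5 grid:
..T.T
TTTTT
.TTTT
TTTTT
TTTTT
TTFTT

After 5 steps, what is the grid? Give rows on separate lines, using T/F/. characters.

Step 1: 3 trees catch fire, 1 burn out
  ..T.T
  TTTTT
  .TTTT
  TTTTT
  TTFTT
  TF.FT
Step 2: 5 trees catch fire, 3 burn out
  ..T.T
  TTTTT
  .TTTT
  TTFTT
  TF.FT
  F...F
Step 3: 5 trees catch fire, 5 burn out
  ..T.T
  TTTTT
  .TFTT
  TF.FT
  F...F
  .....
Step 4: 5 trees catch fire, 5 burn out
  ..T.T
  TTFTT
  .F.FT
  F...F
  .....
  .....
Step 5: 4 trees catch fire, 5 burn out
  ..F.T
  TF.FT
  ....F
  .....
  .....
  .....

..F.T
TF.FT
....F
.....
.....
.....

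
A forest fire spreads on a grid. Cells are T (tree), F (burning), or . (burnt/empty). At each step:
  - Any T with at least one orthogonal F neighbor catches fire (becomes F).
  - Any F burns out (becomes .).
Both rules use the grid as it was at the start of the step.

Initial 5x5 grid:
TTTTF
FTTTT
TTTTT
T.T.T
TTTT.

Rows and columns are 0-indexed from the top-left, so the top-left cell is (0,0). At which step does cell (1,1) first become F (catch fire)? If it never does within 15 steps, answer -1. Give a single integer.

Step 1: cell (1,1)='F' (+5 fires, +2 burnt)
  -> target ignites at step 1
Step 2: cell (1,1)='.' (+7 fires, +5 burnt)
Step 3: cell (1,1)='.' (+4 fires, +7 burnt)
Step 4: cell (1,1)='.' (+2 fires, +4 burnt)
Step 5: cell (1,1)='.' (+1 fires, +2 burnt)
Step 6: cell (1,1)='.' (+1 fires, +1 burnt)
Step 7: cell (1,1)='.' (+0 fires, +1 burnt)
  fire out at step 7

1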